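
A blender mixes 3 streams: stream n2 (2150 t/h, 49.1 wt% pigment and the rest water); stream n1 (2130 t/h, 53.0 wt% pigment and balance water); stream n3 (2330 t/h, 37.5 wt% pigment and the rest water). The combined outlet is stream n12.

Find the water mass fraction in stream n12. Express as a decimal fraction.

0.5373

Total flow out = 2150 + 2130 + 2330 = 6610 t/h.
water in = 2150×0.509 + 2130×0.470 + 2330×0.625 = 3551.7 t/h.
water mass fraction in n12 = 3551.7/6610 = 0.5373.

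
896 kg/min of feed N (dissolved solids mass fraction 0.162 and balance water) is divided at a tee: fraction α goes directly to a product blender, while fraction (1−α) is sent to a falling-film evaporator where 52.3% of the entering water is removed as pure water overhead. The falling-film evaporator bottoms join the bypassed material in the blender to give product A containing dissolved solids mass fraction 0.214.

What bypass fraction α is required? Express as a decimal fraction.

0.446

All 896×0.162 = 145.15 kg/min of dissolved solids reaches A, so A = 145.15/0.214 = 678.28 kg/min and vapour = 217.72 kg/min.
The evaporator receives (1−α)·896 of feed at 0.838 water and removes 0.523 of that water:
0.523×0.838×(1−α)×896 = 217.72
(1−α) = 217.72/392.69 = 0.5544;  α = 0.4456.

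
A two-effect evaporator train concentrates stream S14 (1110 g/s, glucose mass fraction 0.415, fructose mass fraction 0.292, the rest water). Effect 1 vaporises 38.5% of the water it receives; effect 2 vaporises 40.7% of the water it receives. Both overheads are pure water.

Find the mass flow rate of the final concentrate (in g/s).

903.4 g/s

water in feed = 1110×0.293 = 325.23 g/s.
After stage 1: water left = (1−0.385)×325.23 = 200.02; stream total = 984.79 g/s.
After stage 2: water left = (1−0.407)×200.02 = 118.61; final concentrate = 903.38 g/s.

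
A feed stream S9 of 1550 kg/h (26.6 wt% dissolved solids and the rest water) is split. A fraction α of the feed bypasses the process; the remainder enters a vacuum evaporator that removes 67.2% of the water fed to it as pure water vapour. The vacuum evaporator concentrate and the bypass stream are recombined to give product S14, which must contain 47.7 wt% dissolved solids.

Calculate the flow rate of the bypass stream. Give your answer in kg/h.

159.9 kg/h

All 1550×0.266 = 412.3 kg/h of dissolved solids reaches S14, so S14 = 412.3/0.477 = 864.36 kg/h and vapour = 685.64 kg/h.
The evaporator receives (1−α)·1550 of feed at 0.734 water and removes 0.672 of that water:
0.672×0.734×(1−α)×1550 = 685.64
(1−α) = 685.64/764.53 = 0.8968;  α = 0.1032.
Bypass flow = 0.1032×1550 = 159.95 kg/h.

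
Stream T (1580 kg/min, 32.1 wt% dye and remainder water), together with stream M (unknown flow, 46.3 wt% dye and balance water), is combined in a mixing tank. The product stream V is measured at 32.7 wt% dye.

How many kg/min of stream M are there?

69.71 kg/min

Let M be the unknown flow. Total out = 1580 + M.
dye balance: 507.18 + 0.463·M = 0.327·(1580 + M)
(0.463 − 0.327)·M = 0.327×1580 − 507.18 = 9.48
M = 9.48 / 0.136 = 69.706 kg/min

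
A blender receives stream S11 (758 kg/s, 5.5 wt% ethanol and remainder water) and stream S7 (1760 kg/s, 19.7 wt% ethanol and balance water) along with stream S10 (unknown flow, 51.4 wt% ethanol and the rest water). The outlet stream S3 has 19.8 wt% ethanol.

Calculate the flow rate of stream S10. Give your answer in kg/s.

348.6 kg/s

Let S10 be the unknown flow. Total out = 2518 + S10.
ethanol balance: 388.41 + 0.514·S10 = 0.198·(2518 + S10)
(0.514 − 0.198)·S10 = 0.198×2518 − 388.41 = 110.15
S10 = 110.15 / 0.316 = 348.59 kg/s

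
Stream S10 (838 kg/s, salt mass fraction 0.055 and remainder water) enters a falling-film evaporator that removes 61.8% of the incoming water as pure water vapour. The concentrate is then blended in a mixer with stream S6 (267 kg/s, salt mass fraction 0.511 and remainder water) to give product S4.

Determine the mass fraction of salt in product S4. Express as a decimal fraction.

0.297

Vapour removed = 0.618×0.945×838 = 489.4 kg/s; concentrate = 348.6 kg/s.
salt reaching the mixer = 46.09 (from concentrate) + 267×0.511 = 182.53 kg/s.
Product flow = 348.6 + 267 = 615.6 kg/s; salt fraction = 0.297.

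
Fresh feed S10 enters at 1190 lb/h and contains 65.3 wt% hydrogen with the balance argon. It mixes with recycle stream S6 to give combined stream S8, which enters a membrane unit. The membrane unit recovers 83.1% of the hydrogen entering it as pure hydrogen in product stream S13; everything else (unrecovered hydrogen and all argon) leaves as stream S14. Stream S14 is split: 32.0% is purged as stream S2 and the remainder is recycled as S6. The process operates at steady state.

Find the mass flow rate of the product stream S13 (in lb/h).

hydrogen in S8: m_A = 1190×0.653 + (1−0.320)·(1−0.831)·m_A, so m_A = 777.07/0.8851 = 877.97 lb/h.
Product S13 = 0.831×877.97 = 729.59 lb/h.

729.6 lb/h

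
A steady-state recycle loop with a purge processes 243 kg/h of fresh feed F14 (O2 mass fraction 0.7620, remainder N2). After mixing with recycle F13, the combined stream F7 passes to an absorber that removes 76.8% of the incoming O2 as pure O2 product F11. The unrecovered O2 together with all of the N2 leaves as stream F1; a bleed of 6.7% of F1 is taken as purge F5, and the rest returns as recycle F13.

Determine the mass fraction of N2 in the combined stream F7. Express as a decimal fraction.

N2 enters only via F14 and leaves only via the purge: 243×0.238 = 0.067×(N2 in F1), and the absorber passes all N2, so N2 in F7 = N2 in F1 = 863.19 kg/h.
O2 in F7: m_A = 243×0.762 + (1−0.067)·(1−0.768)·m_A, so m_A = 185.17/0.7835 = 236.32 kg/h.
F7 = 236.32 + 863.19 = 1099.5 kg/h.
N2 fraction in F7 = 863.19/1099.5 = 0.7851.

0.7851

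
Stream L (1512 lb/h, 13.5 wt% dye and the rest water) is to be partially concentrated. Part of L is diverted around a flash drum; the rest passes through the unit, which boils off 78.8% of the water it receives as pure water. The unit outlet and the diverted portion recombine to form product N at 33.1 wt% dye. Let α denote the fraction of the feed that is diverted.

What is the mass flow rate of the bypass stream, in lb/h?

All 1512×0.135 = 204.12 lb/h of dye reaches N, so N = 204.12/0.331 = 616.68 lb/h and vapour = 895.32 lb/h.
The evaporator receives (1−α)·1512 of feed at 0.865 water and removes 0.788 of that water:
0.788×0.865×(1−α)×1512 = 895.32
(1−α) = 895.32/1030.6 = 0.8687;  α = 0.1313.
Bypass flow = 0.1313×1512 = 198.48 lb/h.

198.5 lb/h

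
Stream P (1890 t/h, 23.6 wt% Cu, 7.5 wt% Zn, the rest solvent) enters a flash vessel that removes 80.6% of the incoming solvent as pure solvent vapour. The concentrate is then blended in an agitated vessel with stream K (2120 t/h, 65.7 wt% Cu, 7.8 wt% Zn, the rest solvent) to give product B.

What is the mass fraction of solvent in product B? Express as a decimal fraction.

0.2751

Vapour removed = 0.806×0.689×1890 = 1049.6 t/h; concentrate = 840.42 t/h.
solvent reaching the mixer = 252.63 (from concentrate) + 2120×0.265 = 814.43 t/h.
Product flow = 840.42 + 2120 = 2960.4 t/h; solvent fraction = 0.2751.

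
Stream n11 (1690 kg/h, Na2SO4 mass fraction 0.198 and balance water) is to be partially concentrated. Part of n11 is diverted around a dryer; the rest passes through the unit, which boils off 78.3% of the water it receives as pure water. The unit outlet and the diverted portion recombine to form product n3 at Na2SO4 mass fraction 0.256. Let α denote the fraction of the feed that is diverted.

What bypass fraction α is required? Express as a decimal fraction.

0.639

All 1690×0.198 = 334.62 kg/h of Na2SO4 reaches n3, so n3 = 334.62/0.256 = 1307.1 kg/h and vapour = 382.89 kg/h.
The evaporator receives (1−α)·1690 of feed at 0.802 water and removes 0.783 of that water:
0.783×0.802×(1−α)×1690 = 382.89
(1−α) = 382.89/1061.3 = 0.3608;  α = 0.6392.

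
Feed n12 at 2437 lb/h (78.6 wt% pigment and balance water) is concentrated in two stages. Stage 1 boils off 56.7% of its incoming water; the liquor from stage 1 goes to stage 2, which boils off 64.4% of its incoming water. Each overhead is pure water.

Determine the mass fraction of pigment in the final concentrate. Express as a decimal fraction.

0.960

water in feed = 2437×0.214 = 521.52 lb/h.
After stage 1: water left = (1−0.567)×521.52 = 225.82; stream total = 2141.3 lb/h.
After stage 2: water left = (1−0.644)×225.82 = 80.391; final concentrate = 1995.9 lb/h.
pigment fraction = 1915.5/1995.9 = 0.960.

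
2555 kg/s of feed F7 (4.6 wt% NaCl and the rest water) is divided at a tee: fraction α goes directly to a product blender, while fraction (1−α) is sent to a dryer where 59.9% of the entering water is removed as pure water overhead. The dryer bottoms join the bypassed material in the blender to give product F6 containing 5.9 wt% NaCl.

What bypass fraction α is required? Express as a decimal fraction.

0.614

All 2555×0.046 = 117.53 kg/s of NaCl reaches F6, so F6 = 117.53/0.059 = 1992 kg/s and vapour = 562.97 kg/s.
The evaporator receives (1−α)·2555 of feed at 0.954 water and removes 0.599 of that water:
0.599×0.954×(1−α)×2555 = 562.97
(1−α) = 562.97/1460 = 0.3856;  α = 0.6144.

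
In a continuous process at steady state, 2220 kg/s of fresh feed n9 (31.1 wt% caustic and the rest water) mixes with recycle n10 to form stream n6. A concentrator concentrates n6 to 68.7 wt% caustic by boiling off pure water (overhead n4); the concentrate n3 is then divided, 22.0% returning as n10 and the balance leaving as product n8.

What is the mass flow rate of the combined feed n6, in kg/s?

2503 kg/s

Overall caustic balance (none leaves overhead): caustic in fresh feed = caustic in product, i.e. 2220×0.311 = (1−0.220)·n3·0.687.
n3 = 690.42/(0.687×0.780) = 1288.4 kg/s.
Recycle n10 = 0.220×1288.4 = 283.46 kg/s.
Combined feed n6 = 2220 + 283.46 = 2503.5 kg/s.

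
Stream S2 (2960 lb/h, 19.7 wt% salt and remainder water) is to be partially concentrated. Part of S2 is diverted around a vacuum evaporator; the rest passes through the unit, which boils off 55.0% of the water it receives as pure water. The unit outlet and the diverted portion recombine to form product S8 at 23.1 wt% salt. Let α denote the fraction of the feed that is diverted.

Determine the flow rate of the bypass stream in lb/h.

All 2960×0.197 = 583.12 lb/h of salt reaches S8, so S8 = 583.12/0.231 = 2524.3 lb/h and vapour = 435.67 lb/h.
The evaporator receives (1−α)·2960 of feed at 0.803 water and removes 0.550 of that water:
0.550×0.803×(1−α)×2960 = 435.67
(1−α) = 435.67/1307.3 = 0.3333;  α = 0.6667.
Bypass flow = 0.6667×2960 = 1973.5 lb/h.

1974 lb/h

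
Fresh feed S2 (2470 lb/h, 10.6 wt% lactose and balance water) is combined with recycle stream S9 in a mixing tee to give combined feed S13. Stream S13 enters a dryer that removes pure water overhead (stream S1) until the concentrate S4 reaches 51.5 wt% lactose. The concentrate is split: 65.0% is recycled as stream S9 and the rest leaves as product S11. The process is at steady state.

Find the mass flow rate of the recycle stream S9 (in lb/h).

Overall lactose balance (none leaves overhead): lactose in fresh feed = lactose in product, i.e. 2470×0.106 = (1−0.650)·S4·0.515.
S4 = 261.82/(0.515×0.350) = 1452.5 lb/h.
Recycle S9 = 0.650×1452.5 = 944.15 lb/h.

944.1 lb/h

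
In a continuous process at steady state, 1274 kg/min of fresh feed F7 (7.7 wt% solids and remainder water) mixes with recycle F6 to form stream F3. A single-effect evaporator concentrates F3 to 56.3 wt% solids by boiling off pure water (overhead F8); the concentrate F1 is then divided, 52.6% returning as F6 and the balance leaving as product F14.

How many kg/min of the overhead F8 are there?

1100 kg/min

Overall solids balance (none leaves overhead): solids in fresh feed = solids in product, i.e. 1274×0.077 = (1−0.526)·F1·0.563.
F1 = 98.098/(0.563×0.474) = 367.6 kg/min.
Recycle F6 = 0.526×367.6 = 193.36 kg/min.
Combined feed F3 = 1274 + 193.36 = 1467.4 kg/min.
Overhead F8 = F3 − F1 = 1467.4 − 367.6 = 1099.8 kg/min.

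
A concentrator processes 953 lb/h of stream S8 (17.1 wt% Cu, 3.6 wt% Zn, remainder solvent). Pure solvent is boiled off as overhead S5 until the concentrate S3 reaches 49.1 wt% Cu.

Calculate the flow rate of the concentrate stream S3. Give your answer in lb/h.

Cu is conserved: 953×0.171 = 162.96 lb/h all reports to the concentrate.
Concentrate = 162.96/(target fraction) = 331.9 lb/h.

331.9 lb/h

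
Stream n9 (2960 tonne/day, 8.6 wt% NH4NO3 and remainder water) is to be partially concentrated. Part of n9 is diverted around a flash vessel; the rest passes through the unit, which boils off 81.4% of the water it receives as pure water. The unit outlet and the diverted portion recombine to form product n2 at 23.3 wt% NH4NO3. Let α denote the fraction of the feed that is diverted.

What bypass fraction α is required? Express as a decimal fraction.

0.152

All 2960×0.086 = 254.56 tonne/day of NH4NO3 reaches n2, so n2 = 254.56/0.233 = 1092.5 tonne/day and vapour = 1867.5 tonne/day.
The evaporator receives (1−α)·2960 of feed at 0.914 water and removes 0.814 of that water:
0.814×0.914×(1−α)×2960 = 1867.5
(1−α) = 1867.5/2202.2 = 0.8480;  α = 0.1520.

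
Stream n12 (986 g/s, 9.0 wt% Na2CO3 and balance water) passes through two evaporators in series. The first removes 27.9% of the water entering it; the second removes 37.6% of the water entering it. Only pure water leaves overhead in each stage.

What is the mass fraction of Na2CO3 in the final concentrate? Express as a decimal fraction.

0.180

water in feed = 986×0.910 = 897.26 g/s.
After stage 1: water left = (1−0.279)×897.26 = 646.92; stream total = 735.66 g/s.
After stage 2: water left = (1−0.376)×646.92 = 403.68; final concentrate = 492.42 g/s.
Na2CO3 fraction = 88.74/492.42 = 0.180.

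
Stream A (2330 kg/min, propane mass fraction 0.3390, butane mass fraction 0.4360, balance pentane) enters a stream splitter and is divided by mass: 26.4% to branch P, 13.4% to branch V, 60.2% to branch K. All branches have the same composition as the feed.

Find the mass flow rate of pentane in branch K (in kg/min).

Branch K total = 0.602×2330 = 1402.7 kg/min.
pentane in K = 0.225×1402.7 = 315.6 kg/min.

315.6 kg/min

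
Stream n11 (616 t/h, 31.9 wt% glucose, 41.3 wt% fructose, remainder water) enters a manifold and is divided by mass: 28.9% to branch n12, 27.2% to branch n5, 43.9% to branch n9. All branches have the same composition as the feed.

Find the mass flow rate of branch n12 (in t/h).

178 t/h

Branch n12 flow = 0.289×616 = 178.02 t/h.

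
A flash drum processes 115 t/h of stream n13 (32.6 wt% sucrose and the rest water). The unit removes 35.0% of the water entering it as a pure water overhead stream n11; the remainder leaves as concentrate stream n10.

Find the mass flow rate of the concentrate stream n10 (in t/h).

water entering = 115×0.674 = 77.51 t/h; overhead removed = 0.350×77.51 = 27.128 t/h.
Concentrate = 115 − 27.128 = 87.871 t/h.

87.87 t/h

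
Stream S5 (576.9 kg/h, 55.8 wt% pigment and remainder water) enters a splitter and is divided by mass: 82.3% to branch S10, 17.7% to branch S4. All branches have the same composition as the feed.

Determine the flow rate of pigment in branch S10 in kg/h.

264.9 kg/h

Branch S10 total = 0.823×576.9 = 474.79 kg/h.
pigment in S10 = 0.558×474.79 = 264.93 kg/h.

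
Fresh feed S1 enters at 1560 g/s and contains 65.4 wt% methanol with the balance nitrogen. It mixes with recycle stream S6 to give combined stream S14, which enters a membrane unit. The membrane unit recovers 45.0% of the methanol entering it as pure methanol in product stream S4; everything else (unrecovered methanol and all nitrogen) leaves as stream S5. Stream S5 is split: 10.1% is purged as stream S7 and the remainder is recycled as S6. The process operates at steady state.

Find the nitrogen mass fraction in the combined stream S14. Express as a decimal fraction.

nitrogen enters only via S1 and leaves only via the purge: 1560×0.346 = 0.101×(nitrogen in S5), and the membrane unit passes all nitrogen, so nitrogen in S14 = nitrogen in S5 = 5344.2 g/s.
methanol in S14: m_A = 1560×0.654 + (1−0.101)·(1−0.450)·m_A, so m_A = 1020.2/0.5055 = 2018.1 g/s.
S14 = 2018.1 + 5344.2 = 7362.2 g/s.
nitrogen fraction in S14 = 5344.2/7362.2 = 0.7259.

0.7259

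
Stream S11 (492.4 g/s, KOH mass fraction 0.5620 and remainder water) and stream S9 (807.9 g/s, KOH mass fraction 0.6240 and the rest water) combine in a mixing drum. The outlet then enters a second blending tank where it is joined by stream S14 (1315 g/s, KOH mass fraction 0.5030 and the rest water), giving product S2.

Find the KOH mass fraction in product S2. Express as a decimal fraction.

0.5515

Overall, product flow = 2615.3 g/s.
KOH in = 492.4×0.562 + 807.9×0.624 + 1315×0.503 = 1442.3 g/s.
KOH fraction in S2 = 0.5515.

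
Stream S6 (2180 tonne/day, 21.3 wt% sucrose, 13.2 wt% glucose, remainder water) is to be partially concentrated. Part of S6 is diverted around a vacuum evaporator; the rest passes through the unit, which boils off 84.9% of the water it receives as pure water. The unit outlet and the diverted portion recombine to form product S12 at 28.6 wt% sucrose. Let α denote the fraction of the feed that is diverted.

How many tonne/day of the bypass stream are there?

All 2180×0.213 = 464.34 tonne/day of sucrose reaches S12, so S12 = 464.34/0.286 = 1623.6 tonne/day and vapour = 556.43 tonne/day.
The evaporator receives (1−α)·2180 of feed at 0.655 water and removes 0.849 of that water:
0.849×0.655×(1−α)×2180 = 556.43
(1−α) = 556.43/1212.3 = 0.4590;  α = 0.5410.
Bypass flow = 0.5410×2180 = 1179.4 tonne/day.

1179 tonne/day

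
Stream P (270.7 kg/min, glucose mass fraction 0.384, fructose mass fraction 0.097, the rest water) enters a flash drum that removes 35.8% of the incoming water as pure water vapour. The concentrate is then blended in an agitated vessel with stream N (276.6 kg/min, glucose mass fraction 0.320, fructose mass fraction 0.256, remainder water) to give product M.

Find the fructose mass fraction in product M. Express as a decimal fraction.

0.195

Vapour removed = 0.358×0.519×270.7 = 50.297 kg/min; concentrate = 220.4 kg/min.
fructose reaching the mixer = 26.258 (from concentrate) + 276.6×0.256 = 97.067 kg/min.
Product flow = 220.4 + 276.6 = 497 kg/min; fructose fraction = 0.195.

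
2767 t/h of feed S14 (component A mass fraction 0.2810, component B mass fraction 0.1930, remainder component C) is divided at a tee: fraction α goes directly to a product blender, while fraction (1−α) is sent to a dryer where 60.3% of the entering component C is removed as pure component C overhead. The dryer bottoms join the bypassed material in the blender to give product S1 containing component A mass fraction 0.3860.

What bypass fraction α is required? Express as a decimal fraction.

All 2767×0.281 = 777.53 t/h of component A reaches S1, so S1 = 777.53/0.386 = 2014.3 t/h and vapour = 752.68 t/h.
The evaporator receives (1−α)·2767 of feed at 0.526 component C and removes 0.603 of that component C:
0.603×0.526×(1−α)×2767 = 752.68
(1−α) = 752.68/877.63 = 0.8576;  α = 0.1424.

0.142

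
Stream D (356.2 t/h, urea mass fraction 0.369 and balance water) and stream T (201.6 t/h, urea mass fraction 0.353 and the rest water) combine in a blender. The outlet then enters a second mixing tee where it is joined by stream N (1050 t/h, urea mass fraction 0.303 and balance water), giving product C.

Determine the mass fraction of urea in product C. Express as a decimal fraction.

Overall, product flow = 1607.8 t/h.
urea in = 356.2×0.369 + 201.6×0.353 + 1050×0.303 = 520.75 t/h.
urea fraction in C = 0.324.

0.324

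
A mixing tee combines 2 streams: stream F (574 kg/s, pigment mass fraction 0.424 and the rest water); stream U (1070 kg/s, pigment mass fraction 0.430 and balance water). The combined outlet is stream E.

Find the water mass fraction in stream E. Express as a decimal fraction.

Total flow out = 574 + 1070 = 1644 kg/s.
water in = 574×0.576 + 1070×0.570 = 940.52 kg/s.
water mass fraction in E = 940.52/1644 = 0.572.

0.572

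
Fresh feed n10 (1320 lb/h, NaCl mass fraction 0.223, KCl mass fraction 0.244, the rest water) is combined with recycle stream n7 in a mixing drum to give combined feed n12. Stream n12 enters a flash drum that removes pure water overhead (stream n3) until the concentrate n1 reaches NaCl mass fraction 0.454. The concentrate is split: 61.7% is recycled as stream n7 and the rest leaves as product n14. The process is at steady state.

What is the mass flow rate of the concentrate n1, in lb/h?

Overall NaCl balance (none leaves overhead): NaCl in fresh feed = NaCl in product, i.e. 1320×0.223 = (1−0.617)·n1·0.454.
n1 = 294.36/(0.454×0.383) = 1692.9 lb/h.

1693 lb/h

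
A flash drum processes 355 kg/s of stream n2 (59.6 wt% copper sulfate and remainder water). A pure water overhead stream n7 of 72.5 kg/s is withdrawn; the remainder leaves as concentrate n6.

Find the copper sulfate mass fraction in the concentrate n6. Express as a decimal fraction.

copper sulfate is not removed: 355×0.596 = 211.58 kg/s of copper sulfate enters n6.
Concentrate = 355 − 72.5 = 282.5 kg/s.
Mass fraction = 211.58/282.5 = 0.749.

0.749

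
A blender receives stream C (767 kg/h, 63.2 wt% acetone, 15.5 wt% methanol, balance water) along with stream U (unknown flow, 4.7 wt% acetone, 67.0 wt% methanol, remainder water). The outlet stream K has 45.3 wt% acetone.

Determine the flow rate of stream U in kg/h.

338.2 kg/h

Let U be the unknown flow. Total out = 767 + U.
acetone balance: 484.74 + 0.047·U = 0.453·(767 + U)
(0.047 − 0.453)·U = 0.453×767 − 484.74 = -137.29
U = -137.29 / -0.406 = 338.16 kg/h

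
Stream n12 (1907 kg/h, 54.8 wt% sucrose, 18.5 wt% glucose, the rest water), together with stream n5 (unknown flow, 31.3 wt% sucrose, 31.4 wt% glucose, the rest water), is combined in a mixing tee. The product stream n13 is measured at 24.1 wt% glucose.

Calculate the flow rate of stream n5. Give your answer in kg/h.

1463 kg/h

Let n5 be the unknown flow. Total out = 1907 + n5.
glucose balance: 352.8 + 0.314·n5 = 0.241·(1907 + n5)
(0.314 − 0.241)·n5 = 0.241×1907 − 352.8 = 106.79
n5 = 106.79 / 0.073 = 1462.9 kg/h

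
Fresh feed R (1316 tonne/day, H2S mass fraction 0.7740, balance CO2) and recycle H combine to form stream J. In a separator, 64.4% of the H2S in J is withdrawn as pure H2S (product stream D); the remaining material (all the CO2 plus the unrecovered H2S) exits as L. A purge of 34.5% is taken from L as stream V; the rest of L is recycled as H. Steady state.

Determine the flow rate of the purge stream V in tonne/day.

CO2 enters only via R and leaves only via the purge: 1316×0.226 = 0.345×(CO2 in L), and the separator passes all CO2, so CO2 in J = CO2 in L = 862.08 tonne/day.
H2S in J: m_A = 1316×0.774 + (1−0.345)·(1−0.644)·m_A, so m_A = 1018.6/0.7668 = 1328.3 tonne/day.
L = (1−0.644)×1328.3 + 862.08 = 1335 tonne/day.
Purge V = 0.345×1335 = 460.56 tonne/day.

460.6 tonne/day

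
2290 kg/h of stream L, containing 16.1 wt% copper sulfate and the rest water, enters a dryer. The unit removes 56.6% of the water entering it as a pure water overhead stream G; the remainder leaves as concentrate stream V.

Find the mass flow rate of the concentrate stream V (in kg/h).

1203 kg/h

water entering = 2290×0.839 = 1921.3 kg/h; overhead removed = 0.566×1921.3 = 1087.5 kg/h.
Concentrate = 2290 − 1087.5 = 1202.5 kg/h.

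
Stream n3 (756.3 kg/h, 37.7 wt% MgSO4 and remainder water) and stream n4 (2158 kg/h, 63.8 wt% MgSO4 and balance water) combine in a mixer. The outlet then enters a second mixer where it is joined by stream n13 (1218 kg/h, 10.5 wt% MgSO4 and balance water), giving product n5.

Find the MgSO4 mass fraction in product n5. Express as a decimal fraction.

0.433

Overall, product flow = 4132.3 kg/h.
MgSO4 in = 756.3×0.377 + 2158×0.638 + 1218×0.105 = 1789.8 kg/h.
MgSO4 fraction in n5 = 0.433.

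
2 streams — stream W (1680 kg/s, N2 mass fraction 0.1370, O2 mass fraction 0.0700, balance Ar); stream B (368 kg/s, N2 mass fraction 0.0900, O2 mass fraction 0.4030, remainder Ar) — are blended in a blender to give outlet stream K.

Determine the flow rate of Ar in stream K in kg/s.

1519 kg/s

Ar out = Ar in = 1680×0.793 + 368×0.507 = 1518.8 kg/s.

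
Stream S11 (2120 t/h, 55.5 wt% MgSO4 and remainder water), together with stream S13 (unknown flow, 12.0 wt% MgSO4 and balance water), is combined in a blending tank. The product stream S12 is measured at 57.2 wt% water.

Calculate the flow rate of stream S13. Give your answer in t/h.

Let S13 be the unknown flow. Total out = 2120 + S13.
water balance: 943.4 + 0.880·S13 = 0.572·(2120 + S13)
(0.880 − 0.572)·S13 = 0.572×2120 − 943.4 = 269.24
S13 = 269.24 / 0.308 = 874.16 t/h

874.2 t/h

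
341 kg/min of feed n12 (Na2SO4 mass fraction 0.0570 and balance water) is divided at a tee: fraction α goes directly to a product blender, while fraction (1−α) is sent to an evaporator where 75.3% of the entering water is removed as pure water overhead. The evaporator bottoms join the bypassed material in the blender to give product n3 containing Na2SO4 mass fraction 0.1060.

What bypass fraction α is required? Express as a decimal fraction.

0.349

All 341×0.057 = 19.437 kg/min of Na2SO4 reaches n3, so n3 = 19.437/0.106 = 183.37 kg/min and vapour = 157.63 kg/min.
The evaporator receives (1−α)·341 of feed at 0.943 water and removes 0.753 of that water:
0.753×0.943×(1−α)×341 = 157.63
(1−α) = 157.63/242.14 = 0.6510;  α = 0.3490.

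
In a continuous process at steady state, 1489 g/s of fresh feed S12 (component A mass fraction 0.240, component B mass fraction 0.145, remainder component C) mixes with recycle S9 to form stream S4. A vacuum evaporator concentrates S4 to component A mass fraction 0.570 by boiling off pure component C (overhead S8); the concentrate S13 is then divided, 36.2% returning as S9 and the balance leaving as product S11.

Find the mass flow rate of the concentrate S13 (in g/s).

982.7 g/s

Overall component A balance (none leaves overhead): component A in fresh feed = component A in product, i.e. 1489×0.240 = (1−0.362)·S13·0.570.
S13 = 357.36/(0.570×0.638) = 982.68 g/s.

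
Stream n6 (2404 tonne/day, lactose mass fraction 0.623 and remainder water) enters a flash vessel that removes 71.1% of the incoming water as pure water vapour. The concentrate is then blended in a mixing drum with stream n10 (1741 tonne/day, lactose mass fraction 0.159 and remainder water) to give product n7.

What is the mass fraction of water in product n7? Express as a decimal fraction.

Vapour removed = 0.711×0.377×2404 = 644.38 tonne/day; concentrate = 1759.6 tonne/day.
water reaching the mixer = 261.92 (from concentrate) + 1741×0.841 = 1726.1 tonne/day.
Product flow = 1759.6 + 1741 = 3500.6 tonne/day; water fraction = 0.493.

0.493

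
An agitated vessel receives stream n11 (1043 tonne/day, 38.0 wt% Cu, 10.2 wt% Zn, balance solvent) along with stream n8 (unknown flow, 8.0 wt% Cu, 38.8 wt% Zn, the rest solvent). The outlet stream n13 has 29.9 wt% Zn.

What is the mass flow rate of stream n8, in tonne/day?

2309 tonne/day

Let n8 be the unknown flow. Total out = 1043 + n8.
Zn balance: 106.39 + 0.388·n8 = 0.299·(1043 + n8)
(0.388 − 0.299)·n8 = 0.299×1043 − 106.39 = 205.47
n8 = 205.47 / 0.089 = 2308.7 tonne/day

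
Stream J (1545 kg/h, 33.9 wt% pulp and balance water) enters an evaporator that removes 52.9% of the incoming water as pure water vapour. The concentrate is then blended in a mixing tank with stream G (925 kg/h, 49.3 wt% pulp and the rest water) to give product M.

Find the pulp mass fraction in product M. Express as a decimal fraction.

0.508

Vapour removed = 0.529×0.661×1545 = 540.24 kg/h; concentrate = 1004.8 kg/h.
pulp reaching the mixer = 523.75 (from concentrate) + 925×0.493 = 979.78 kg/h.
Product flow = 1004.8 + 925 = 1929.8 kg/h; pulp fraction = 0.508.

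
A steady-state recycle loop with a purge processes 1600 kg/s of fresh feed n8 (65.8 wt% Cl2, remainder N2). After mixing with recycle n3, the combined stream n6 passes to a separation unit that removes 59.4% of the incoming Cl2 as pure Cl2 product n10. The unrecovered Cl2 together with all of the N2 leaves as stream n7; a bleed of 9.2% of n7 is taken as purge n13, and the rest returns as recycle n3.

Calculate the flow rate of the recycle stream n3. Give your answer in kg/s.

N2 enters only via n8 and leaves only via the purge: 1600×0.342 = 0.092×(N2 in n7), and the separation unit passes all N2, so N2 in n6 = N2 in n7 = 5947.8 kg/s.
Cl2 in n6: m_A = 1600×0.658 + (1−0.092)·(1−0.594)·m_A, so m_A = 1052.8/0.6314 = 1667.5 kg/s.
n7 = (1−0.594)×1667.5 + 5947.8 = 6624.8 kg/s.
Recycle n3 = (1−0.092)×6624.8 = 6015.4 kg/s.

6015 kg/s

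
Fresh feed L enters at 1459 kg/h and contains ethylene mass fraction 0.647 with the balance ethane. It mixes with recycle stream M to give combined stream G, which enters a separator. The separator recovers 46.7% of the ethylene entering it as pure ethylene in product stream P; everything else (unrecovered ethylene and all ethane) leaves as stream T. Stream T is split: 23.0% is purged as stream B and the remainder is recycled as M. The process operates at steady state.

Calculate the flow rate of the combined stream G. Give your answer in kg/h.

ethane enters only via L and leaves only via the purge: 1459×0.353 = 0.230×(ethane in T), and the separator passes all ethane, so ethane in G = ethane in T = 2239.2 kg/h.
ethylene in G: m_A = 1459×0.647 + (1−0.230)·(1−0.467)·m_A, so m_A = 943.97/0.5896 = 1601.1 kg/h.
G = 1601.1 + 2239.2 = 3840.3 kg/h.

3840 kg/h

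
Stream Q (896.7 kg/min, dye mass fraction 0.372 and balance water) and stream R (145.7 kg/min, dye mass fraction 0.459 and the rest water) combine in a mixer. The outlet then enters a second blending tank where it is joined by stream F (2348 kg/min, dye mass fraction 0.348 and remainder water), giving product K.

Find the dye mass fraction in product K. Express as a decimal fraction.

0.359

Overall, product flow = 3390.4 kg/min.
dye in = 896.7×0.372 + 145.7×0.459 + 2348×0.348 = 1217.6 kg/min.
dye fraction in K = 0.359.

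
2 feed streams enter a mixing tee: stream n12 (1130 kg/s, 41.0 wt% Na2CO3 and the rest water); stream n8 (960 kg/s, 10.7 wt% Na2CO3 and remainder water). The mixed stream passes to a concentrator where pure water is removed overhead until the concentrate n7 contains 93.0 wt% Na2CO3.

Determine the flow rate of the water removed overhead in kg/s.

1481 kg/s

Na2CO3 entering = 1130×0.410 + 960×0.107 = 566.02 kg/s.
All Na2CO3 reports to n7, so n7 = 566.02/0.930 = 608.62 kg/s.
Total feed = 2090 kg/s; overhead = 2090 − 608.62 = 1481.4 kg/s.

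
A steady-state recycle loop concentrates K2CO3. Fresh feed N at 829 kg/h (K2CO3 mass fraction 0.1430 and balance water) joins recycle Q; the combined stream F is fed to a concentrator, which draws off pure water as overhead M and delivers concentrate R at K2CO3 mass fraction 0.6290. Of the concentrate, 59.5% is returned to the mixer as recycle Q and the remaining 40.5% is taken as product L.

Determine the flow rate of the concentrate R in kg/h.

Overall K2CO3 balance (none leaves overhead): K2CO3 in fresh feed = K2CO3 in product, i.e. 829×0.143 = (1−0.595)·R·0.629.
R = 118.55/(0.629×0.405) = 465.36 kg/h.

465.4 kg/h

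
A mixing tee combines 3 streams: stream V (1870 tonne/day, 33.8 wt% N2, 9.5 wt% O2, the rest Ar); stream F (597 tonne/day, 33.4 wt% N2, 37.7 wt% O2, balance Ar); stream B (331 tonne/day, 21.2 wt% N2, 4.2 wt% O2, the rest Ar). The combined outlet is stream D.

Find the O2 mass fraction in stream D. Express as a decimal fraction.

Total flow out = 1870 + 597 + 331 = 2798 tonne/day.
O2 in = 1870×0.095 + 597×0.377 + 331×0.042 = 416.62 tonne/day.
O2 mass fraction in D = 416.62/2798 = 0.1489.

0.1489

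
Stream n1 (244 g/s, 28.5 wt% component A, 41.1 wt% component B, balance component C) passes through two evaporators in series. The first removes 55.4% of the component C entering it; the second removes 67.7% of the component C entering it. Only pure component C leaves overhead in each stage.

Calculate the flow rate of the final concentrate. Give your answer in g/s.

component C in feed = 244×0.304 = 74.176 g/s.
After stage 1: component C left = (1−0.554)×74.176 = 33.082; stream total = 202.91 g/s.
After stage 2: component C left = (1−0.677)×33.082 = 10.686; final concentrate = 180.51 g/s.

180.5 g/s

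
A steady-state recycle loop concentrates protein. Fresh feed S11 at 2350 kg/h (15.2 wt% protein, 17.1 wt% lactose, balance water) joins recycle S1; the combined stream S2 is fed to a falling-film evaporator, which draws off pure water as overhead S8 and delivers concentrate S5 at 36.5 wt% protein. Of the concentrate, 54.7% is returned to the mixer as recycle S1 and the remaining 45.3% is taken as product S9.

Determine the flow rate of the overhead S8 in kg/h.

1371 kg/h

Overall protein balance (none leaves overhead): protein in fresh feed = protein in product, i.e. 2350×0.152 = (1−0.547)·S5·0.365.
S5 = 357.2/(0.365×0.453) = 2160.3 kg/h.
Recycle S1 = 0.547×2160.3 = 1181.7 kg/h.
Combined feed S2 = 2350 + 1181.7 = 3531.7 kg/h.
Overhead S8 = S2 − S5 = 3531.7 − 2160.3 = 1371.4 kg/h.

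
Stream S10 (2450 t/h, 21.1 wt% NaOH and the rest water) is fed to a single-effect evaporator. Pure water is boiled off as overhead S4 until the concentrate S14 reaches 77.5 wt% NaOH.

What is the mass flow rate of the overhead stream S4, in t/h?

NaOH is conserved: 2450×0.211 = 516.95 t/h all reports to the concentrate.
Concentrate = 516.95/(target fraction) = 667.03 t/h.
Overhead = 2450 − 667.03 = 1783 t/h.

1783 t/h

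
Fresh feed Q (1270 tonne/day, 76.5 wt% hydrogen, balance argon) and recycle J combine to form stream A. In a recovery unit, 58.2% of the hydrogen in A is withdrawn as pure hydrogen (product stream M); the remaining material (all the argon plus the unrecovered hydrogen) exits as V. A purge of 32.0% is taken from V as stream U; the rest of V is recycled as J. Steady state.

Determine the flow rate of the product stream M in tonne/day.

790 tonne/day

hydrogen in A: m_A = 1270×0.765 + (1−0.320)·(1−0.582)·m_A, so m_A = 971.55/0.7158 = 1357.4 tonne/day.
Product M = 0.582×1357.4 = 789.99 tonne/day.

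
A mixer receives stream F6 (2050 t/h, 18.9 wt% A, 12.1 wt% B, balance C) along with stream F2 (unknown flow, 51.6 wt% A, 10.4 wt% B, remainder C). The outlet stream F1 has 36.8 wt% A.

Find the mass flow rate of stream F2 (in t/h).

2479 t/h

Let F2 be the unknown flow. Total out = 2050 + F2.
A balance: 387.45 + 0.516·F2 = 0.368·(2050 + F2)
(0.516 − 0.368)·F2 = 0.368×2050 − 387.45 = 366.95
F2 = 366.95 / 0.148 = 2479.4 t/h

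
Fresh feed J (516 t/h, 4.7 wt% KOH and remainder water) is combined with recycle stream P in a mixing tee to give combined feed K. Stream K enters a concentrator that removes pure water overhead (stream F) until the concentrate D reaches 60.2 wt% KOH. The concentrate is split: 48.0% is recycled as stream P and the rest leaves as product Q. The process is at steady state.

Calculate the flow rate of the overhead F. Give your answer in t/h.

Overall KOH balance (none leaves overhead): KOH in fresh feed = KOH in product, i.e. 516×0.047 = (1−0.480)·D·0.602.
D = 24.252/(0.602×0.520) = 77.473 t/h.
Recycle P = 0.480×77.473 = 37.187 t/h.
Combined feed K = 516 + 37.187 = 553.19 t/h.
Overhead F = K − D = 553.19 − 77.473 = 475.71 t/h.

475.7 t/h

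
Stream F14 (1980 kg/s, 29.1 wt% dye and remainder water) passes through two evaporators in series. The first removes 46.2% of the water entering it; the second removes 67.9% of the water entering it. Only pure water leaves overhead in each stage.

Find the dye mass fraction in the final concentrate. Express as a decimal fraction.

0.704

water in feed = 1980×0.709 = 1403.8 kg/s.
After stage 1: water left = (1−0.462)×1403.8 = 755.26; stream total = 1331.4 kg/s.
After stage 2: water left = (1−0.679)×755.26 = 242.44; final concentrate = 818.62 kg/s.
dye fraction = 576.18/818.62 = 0.704.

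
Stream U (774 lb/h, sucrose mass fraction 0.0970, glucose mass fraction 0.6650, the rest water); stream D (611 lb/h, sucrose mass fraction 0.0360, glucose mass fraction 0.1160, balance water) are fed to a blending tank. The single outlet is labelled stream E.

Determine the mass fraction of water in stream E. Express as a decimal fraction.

Total flow out = 774 + 611 = 1385 lb/h.
water in = 774×0.238 + 611×0.848 = 702.34 lb/h.
water mass fraction in E = 702.34/1385 = 0.5071.

0.5071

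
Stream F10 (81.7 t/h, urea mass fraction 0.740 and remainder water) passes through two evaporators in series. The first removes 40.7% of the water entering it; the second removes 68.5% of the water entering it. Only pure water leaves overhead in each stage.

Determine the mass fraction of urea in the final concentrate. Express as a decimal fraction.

0.938

water in feed = 81.7×0.260 = 21.242 t/h.
After stage 1: water left = (1−0.407)×21.242 = 12.597; stream total = 73.055 t/h.
After stage 2: water left = (1−0.685)×12.597 = 3.9679; final concentrate = 64.426 t/h.
urea fraction = 60.458/64.426 = 0.938.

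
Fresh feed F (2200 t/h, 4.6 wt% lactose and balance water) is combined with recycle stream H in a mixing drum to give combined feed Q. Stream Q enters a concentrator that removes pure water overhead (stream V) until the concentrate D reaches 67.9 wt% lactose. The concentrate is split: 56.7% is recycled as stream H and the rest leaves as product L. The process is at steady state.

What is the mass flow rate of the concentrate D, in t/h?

344.2 t/h

Overall lactose balance (none leaves overhead): lactose in fresh feed = lactose in product, i.e. 2200×0.046 = (1−0.567)·D·0.679.
D = 101.2/(0.679×0.433) = 344.21 t/h.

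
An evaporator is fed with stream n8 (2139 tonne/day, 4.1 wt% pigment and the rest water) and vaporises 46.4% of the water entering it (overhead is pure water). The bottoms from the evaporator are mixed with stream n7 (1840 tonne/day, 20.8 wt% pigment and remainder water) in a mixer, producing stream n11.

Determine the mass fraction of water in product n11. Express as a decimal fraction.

Vapour removed = 0.464×0.959×2139 = 951.8 tonne/day; concentrate = 1187.2 tonne/day.
water reaching the mixer = 1099.5 (from concentrate) + 1840×0.792 = 2556.8 tonne/day.
Product flow = 1187.2 + 1840 = 3027.2 tonne/day; water fraction = 0.845.

0.845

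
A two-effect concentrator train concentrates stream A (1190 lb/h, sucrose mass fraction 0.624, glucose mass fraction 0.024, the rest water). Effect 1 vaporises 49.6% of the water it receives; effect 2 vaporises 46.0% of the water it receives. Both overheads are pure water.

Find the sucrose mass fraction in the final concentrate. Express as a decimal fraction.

water in feed = 1190×0.352 = 418.88 lb/h.
After stage 1: water left = (1−0.496)×418.88 = 211.12; stream total = 982.24 lb/h.
After stage 2: water left = (1−0.460)×211.12 = 114; final concentrate = 885.12 lb/h.
sucrose fraction = 742.56/885.12 = 0.839.

0.839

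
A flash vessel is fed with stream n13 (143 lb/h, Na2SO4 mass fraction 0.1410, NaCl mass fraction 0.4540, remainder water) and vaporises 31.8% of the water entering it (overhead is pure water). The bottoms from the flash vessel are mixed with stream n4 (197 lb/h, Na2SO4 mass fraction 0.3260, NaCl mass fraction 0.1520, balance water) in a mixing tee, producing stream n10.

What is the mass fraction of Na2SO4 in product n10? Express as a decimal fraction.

Vapour removed = 0.318×0.405×143 = 18.417 lb/h; concentrate = 124.58 lb/h.
Na2SO4 reaching the mixer = 20.163 (from concentrate) + 197×0.326 = 84.385 lb/h.
Product flow = 124.58 + 197 = 321.58 lb/h; Na2SO4 fraction = 0.2624.

0.2624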